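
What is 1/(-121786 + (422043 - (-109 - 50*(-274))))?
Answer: 1/286666 ≈ 3.4884e-6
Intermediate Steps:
1/(-121786 + (422043 - (-109 - 50*(-274)))) = 1/(-121786 + (422043 - (-109 + 13700))) = 1/(-121786 + (422043 - 1*13591)) = 1/(-121786 + (422043 - 13591)) = 1/(-121786 + 408452) = 1/286666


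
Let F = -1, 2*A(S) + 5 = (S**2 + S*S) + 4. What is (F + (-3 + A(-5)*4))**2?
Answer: 8836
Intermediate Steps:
A(S) = -1/2 + S**2 (A(S) = -5/2 + ((S**2 + S*S) + 4)/2 = -5/2 + ((S**2 + S**2) + 4)/2 = -5/2 + (2*S**2 + 4)/2 = -5/2 + (4 + 2*S**2)/2 = -5/2 + (2 + S**2) = -1/2 + S**2)
(F + (-3 + A(-5)*4))**2 = (-1 + (-3 + (-1/2 + (-5)**2)*4))**2 = (-1 + (-3 + (-1/2 + 25)*4))**2 = (-1 + (-3 + (49/2)*4))**2 = (-1 + (-3 + 98))**2 = (-1 + 95)**2 = 94**2 = 8836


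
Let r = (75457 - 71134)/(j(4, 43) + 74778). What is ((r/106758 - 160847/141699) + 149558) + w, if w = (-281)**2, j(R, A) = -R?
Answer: 28720730136766660345/125682646970412 ≈ 2.2852e+5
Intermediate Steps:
r = 4323/74774 (r = (75457 - 71134)/(-1*4 + 74778) = 4323/(-4 + 74778) = 4323/74774 ≈ 0.057814)
w = 78961
((r/106758 - 160847/141699) + 149558) + w = (((4323/74774)/106758 - 160847/141699) + 149558) + 78961 = (((4323/74774)*(1/106758) - 160847*1/141699) + 149558) + 78961 = ((1441/2660907564 - 160847/141699) + 149558) + 78961 = (-142666264919483/125682646970412 + 149558) + 78961 = 18796702649335958413/125682646970412 + 78961 = 28720730136766660345/125682646970412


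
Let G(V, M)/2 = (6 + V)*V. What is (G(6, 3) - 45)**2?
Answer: 9801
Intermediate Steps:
G(V, M) = 2*V*(6 + V) (G(V, M) = 2*((6 + V)*V) = 2*(V*(6 + V)) = 2*V*(6 + V))
(G(6, 3) - 45)**2 = (2*6*(6 + 6) - 45)**2 = (2*6*12 - 45)**2 = (144 - 45)**2 = 99**2 = 9801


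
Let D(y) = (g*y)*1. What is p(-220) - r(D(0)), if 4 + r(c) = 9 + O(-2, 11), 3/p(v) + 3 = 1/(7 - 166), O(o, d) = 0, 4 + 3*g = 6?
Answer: -2867/478 ≈ -5.9979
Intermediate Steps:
g = ⅔ (g = -4/3 + (⅓)*6 = -4/3 + 2 = ⅔ ≈ 0.66667)
p(v) = -477/478 (p(v) = 3/(-3 + 1/(7 - 166)) = 3/(-3 + 1/(-159)) = 3/(-3 - 1/159) = 3/(-478/159) = 3*(-159/478) = -477/478)
D(y) = 2*y/3 (D(y) = (2*y/3)*1 = 2*y/3)
r(c) = 5 (r(c) = -4 + (9 + 0) = -4 + 9 = 5)
p(-220) - r(D(0)) = -477/478 - 1*5 = -477/478 - 5 = -2867/478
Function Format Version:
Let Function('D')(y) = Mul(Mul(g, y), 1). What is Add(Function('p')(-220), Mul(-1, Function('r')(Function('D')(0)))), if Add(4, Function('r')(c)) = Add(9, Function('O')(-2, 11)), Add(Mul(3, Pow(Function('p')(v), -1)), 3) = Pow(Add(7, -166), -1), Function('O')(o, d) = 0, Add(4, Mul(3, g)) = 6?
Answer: Rational(-2867, 478) ≈ -5.9979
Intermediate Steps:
g = Rational(2, 3) (g = Add(Rational(-4, 3), Mul(Rational(1, 3), 6)) = Add(Rational(-4, 3), 2) = Rational(2, 3) ≈ 0.66667)
Function('p')(v) = Rational(-477, 478) (Function('p')(v) = Mul(3, Pow(Add(-3, Pow(Add(7, -166), -1)), -1)) = Mul(3, Pow(Add(-3, Pow(-159, -1)), -1)) = Mul(3, Pow(Add(-3, Rational(-1, 159)), -1)) = Mul(3, Pow(Rational(-478, 159), -1)) = Mul(3, Rational(-159, 478)) = Rational(-477, 478))
Function('D')(y) = Mul(Rational(2, 3), y) (Function('D')(y) = Mul(Mul(Rational(2, 3), y), 1) = Mul(Rational(2, 3), y))
Function('r')(c) = 5 (Function('r')(c) = Add(-4, Add(9, 0)) = Add(-4, 9) = 5)
Add(Function('p')(-220), Mul(-1, Function('r')(Function('D')(0)))) = Add(Rational(-477, 478), Mul(-1, 5)) = Add(Rational(-477, 478), -5) = Rational(-2867, 478)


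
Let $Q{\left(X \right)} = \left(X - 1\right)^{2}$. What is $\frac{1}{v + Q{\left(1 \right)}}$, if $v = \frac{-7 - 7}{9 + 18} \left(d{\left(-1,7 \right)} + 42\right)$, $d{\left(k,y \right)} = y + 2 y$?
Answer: $- \frac{3}{98} \approx -0.030612$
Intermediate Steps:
$Q{\left(X \right)} = \left(-1 + X\right)^{2}$
$d{\left(k,y \right)} = 3 y$
$v = - \frac{98}{3}$ ($v = \frac{-7 - 7}{9 + 18} \left(3 \cdot 7 + 42\right) = - \frac{14}{27} \left(21 + 42\right) = \left(-14\right) \frac{1}{27} \cdot 63 = \left(- \frac{14}{27}\right) 63 = - \frac{98}{3} \approx -32.667$)
$\frac{1}{v + Q{\left(1 \right)}} = \frac{1}{- \frac{98}{3} + \left(-1 + 1\right)^{2}} = \frac{1}{- \frac{98}{3} + 0^{2}} = \frac{1}{- \frac{98}{3} + 0} = \frac{1}{- \frac{98}{3}} = - \frac{3}{98}$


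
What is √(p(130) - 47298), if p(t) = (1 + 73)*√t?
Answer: √(-47298 + 74*√130) ≈ 215.53*I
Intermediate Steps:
p(t) = 74*√t
√(p(130) - 47298) = √(74*√130 - 47298) = √(-47298 + 74*√130)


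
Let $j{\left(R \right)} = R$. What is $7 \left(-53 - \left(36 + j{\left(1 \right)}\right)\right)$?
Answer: $-630$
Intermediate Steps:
$7 \left(-53 - \left(36 + j{\left(1 \right)}\right)\right) = 7 \left(-53 - 37\right) = 7 \left(-90\right) = -630$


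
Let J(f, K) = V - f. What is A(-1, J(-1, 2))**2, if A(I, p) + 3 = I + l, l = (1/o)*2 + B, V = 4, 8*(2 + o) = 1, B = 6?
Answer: 196/225 ≈ 0.87111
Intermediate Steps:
o = -15/8 (o = -2 + (1/8)*1 = -2 + 1/8 = -15/8 ≈ -1.8750)
J(f, K) = 4 - f
l = 74/15 (l = (1/(-15/8))*2 + 6 = (1*(-8/15))*2 + 6 = -8/15*2 + 6 = -16/15 + 6 = 74/15 ≈ 4.9333)
A(I, p) = 29/15 + I (A(I, p) = -3 + (I + 74/15) = -3 + (74/15 + I) = 29/15 + I)
A(-1, J(-1, 2))**2 = (29/15 - 1)**2 = (14/15)**2 = 196/225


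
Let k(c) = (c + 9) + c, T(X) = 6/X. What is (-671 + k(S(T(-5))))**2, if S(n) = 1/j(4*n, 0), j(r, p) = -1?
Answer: 440896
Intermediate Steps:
S(n) = -1 (S(n) = 1/(-1) = -1)
k(c) = 9 + 2*c (k(c) = (9 + c) + c = 9 + 2*c)
(-671 + k(S(T(-5))))**2 = (-671 + (9 + 2*(-1)))**2 = (-671 + (9 - 2))**2 = (-671 + 7)**2 = (-664)**2 = 440896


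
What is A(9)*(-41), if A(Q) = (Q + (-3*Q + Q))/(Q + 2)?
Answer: 369/11 ≈ 33.545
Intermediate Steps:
A(Q) = -Q/(2 + Q) (A(Q) = (Q - 2*Q)/(2 + Q) = (-Q)/(2 + Q) = -Q/(2 + Q))
A(9)*(-41) = -1*9/(2 + 9)*(-41) = -1*9/11*(-41) = -1*9*1/11*(-41) = -9/11*(-41) = 369/11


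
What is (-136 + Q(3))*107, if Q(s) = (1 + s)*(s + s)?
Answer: -11984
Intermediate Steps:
Q(s) = 2*s*(1 + s) (Q(s) = (1 + s)*(2*s) = 2*s*(1 + s))
(-136 + Q(3))*107 = (-136 + 2*3*(1 + 3))*107 = (-136 + 2*3*4)*107 = (-136 + 24)*107 = -112*107 = -11984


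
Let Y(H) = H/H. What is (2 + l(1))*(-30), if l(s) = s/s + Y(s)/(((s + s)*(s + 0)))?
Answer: -105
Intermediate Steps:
Y(H) = 1
l(s) = 1 + 1/(2*s²) (l(s) = s/s + 1/((s + s)*(s + 0)) = 1 + 1/((2*s)*s) = 1 + 1/(2*s²))
(2 + l(1))*(-30) = (2 + (1 + (½)/1²))*(-30) = (2 + (1 + (½)*1))*(-30) = (2 + (1 + ½))*(-30) = (2 + 3/2)*(-30) = (7/2)*(-30) = -105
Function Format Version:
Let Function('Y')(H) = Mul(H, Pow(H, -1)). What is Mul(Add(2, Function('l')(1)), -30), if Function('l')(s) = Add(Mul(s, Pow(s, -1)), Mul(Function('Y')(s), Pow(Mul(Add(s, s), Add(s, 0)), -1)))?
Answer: -105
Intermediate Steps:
Function('Y')(H) = 1
Function('l')(s) = Add(1, Mul(Rational(1, 2), Pow(s, -2))) (Function('l')(s) = Add(Mul(s, Pow(s, -1)), Mul(1, Pow(Mul(Add(s, s), Add(s, 0)), -1))) = Add(1, Mul(1, Pow(Mul(Mul(2, s), s), -1))) = Add(1, Mul(1, Pow(Mul(2, Pow(s, 2)), -1))) = Add(1, Mul(1, Mul(Rational(1, 2), Pow(s, -2)))) = Add(1, Mul(Rational(1, 2), Pow(s, -2))))
Mul(Add(2, Function('l')(1)), -30) = Mul(Add(2, Add(1, Mul(Rational(1, 2), Pow(1, -2)))), -30) = Mul(Add(2, Add(1, Mul(Rational(1, 2), 1))), -30) = Mul(Add(2, Add(1, Rational(1, 2))), -30) = Mul(Add(2, Rational(3, 2)), -30) = Mul(Rational(7, 2), -30) = -105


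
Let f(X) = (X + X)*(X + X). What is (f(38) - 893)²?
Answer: 23843689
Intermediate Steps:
f(X) = 4*X² (f(X) = (2*X)*(2*X) = 4*X²)
(f(38) - 893)² = (4*38² - 893)² = (4*1444 - 893)² = (5776 - 893)² = 4883² = 23843689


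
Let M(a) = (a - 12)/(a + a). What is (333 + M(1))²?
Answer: 429025/4 ≈ 1.0726e+5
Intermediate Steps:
M(a) = (-12 + a)/(2*a) (M(a) = (-12 + a)/((2*a)) = (-12 + a)*(1/(2*a)) = (-12 + a)/(2*a))
(333 + M(1))² = (333 + (½)*(-12 + 1)/1)² = (333 + (½)*1*(-11))² = (333 - 11/2)² = (655/2)² = 429025/4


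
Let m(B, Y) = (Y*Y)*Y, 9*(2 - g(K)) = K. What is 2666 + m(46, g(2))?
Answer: 1947610/729 ≈ 2671.6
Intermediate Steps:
g(K) = 2 - K/9
m(B, Y) = Y³ (m(B, Y) = Y²*Y = Y³)
2666 + m(46, g(2)) = 2666 + (2 - ⅑*2)³ = 2666 + (2 - 2/9)³ = 2666 + (16/9)³ = 2666 + 4096/729 = 1947610/729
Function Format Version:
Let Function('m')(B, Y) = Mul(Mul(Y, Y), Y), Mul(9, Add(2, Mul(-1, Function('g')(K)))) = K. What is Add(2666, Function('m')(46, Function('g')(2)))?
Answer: Rational(1947610, 729) ≈ 2671.6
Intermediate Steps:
Function('g')(K) = Add(2, Mul(Rational(-1, 9), K))
Function('m')(B, Y) = Pow(Y, 3) (Function('m')(B, Y) = Mul(Pow(Y, 2), Y) = Pow(Y, 3))
Add(2666, Function('m')(46, Function('g')(2))) = Add(2666, Pow(Add(2, Mul(Rational(-1, 9), 2)), 3)) = Add(2666, Pow(Add(2, Rational(-2, 9)), 3)) = Add(2666, Pow(Rational(16, 9), 3)) = Add(2666, Rational(4096, 729)) = Rational(1947610, 729)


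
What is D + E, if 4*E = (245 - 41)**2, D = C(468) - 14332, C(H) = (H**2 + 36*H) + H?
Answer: 232412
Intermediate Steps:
C(H) = H**2 + 37*H
D = 222008 (D = 468*(37 + 468) - 14332 = 468*505 - 14332 = 236340 - 14332 = 222008)
E = 10404 (E = (245 - 41)**2/4 = (1/4)*204**2 = (1/4)*41616 = 10404)
D + E = 222008 + 10404 = 232412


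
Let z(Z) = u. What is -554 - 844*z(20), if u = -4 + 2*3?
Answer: -2242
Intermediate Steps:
u = 2 (u = -4 + 6 = 2)
z(Z) = 2
-554 - 844*z(20) = -554 - 844*2 = -554 - 1688 = -2242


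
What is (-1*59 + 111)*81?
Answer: 4212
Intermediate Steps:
(-1*59 + 111)*81 = (-59 + 111)*81 = 52*81 = 4212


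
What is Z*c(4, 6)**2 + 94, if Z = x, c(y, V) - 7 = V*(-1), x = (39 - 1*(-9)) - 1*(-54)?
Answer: 196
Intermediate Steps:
x = 102 (x = (39 + 9) + 54 = 48 + 54 = 102)
c(y, V) = 7 - V (c(y, V) = 7 + V*(-1) = 7 - V)
Z = 102
Z*c(4, 6)**2 + 94 = 102*(7 - 1*6)**2 + 94 = 102*(7 - 6)**2 + 94 = 102*1**2 + 94 = 102*1 + 94 = 102 + 94 = 196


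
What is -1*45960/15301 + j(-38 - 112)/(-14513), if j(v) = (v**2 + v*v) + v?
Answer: -58837710/9654931 ≈ -6.0941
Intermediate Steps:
j(v) = v + 2*v**2 (j(v) = (v**2 + v**2) + v = 2*v**2 + v = v + 2*v**2)
-1*45960/15301 + j(-38 - 112)/(-14513) = -1*45960/15301 + ((-38 - 112)*(1 + 2*(-38 - 112)))/(-14513) = -45960*1/15301 - 150*(1 + 2*(-150))*(-1/14513) = -45960/15301 - 150*(1 - 300)*(-1/14513) = -45960/15301 - 150*(-299)*(-1/14513) = -45960/15301 + 44850*(-1/14513) = -45960/15301 - 1950/631 = -58837710/9654931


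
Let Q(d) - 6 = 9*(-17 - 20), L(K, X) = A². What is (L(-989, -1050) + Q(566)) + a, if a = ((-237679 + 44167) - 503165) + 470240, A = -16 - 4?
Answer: -226364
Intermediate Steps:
A = -20
L(K, X) = 400 (L(K, X) = (-20)² = 400)
Q(d) = -327 (Q(d) = 6 + 9*(-17 - 20) = 6 + 9*(-37) = 6 - 333 = -327)
a = -226437 (a = (-193512 - 503165) + 470240 = -696677 + 470240 = -226437)
(L(-989, -1050) + Q(566)) + a = (400 - 327) - 226437 = 73 - 226437 = -226364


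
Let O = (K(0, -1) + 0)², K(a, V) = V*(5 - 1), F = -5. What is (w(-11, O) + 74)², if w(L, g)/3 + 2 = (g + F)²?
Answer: 185761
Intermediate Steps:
K(a, V) = 4*V (K(a, V) = V*4 = 4*V)
O = 16 (O = (4*(-1) + 0)² = (-4 + 0)² = (-4)² = 16)
w(L, g) = -6 + 3*(-5 + g)² (w(L, g) = -6 + 3*(g - 5)² = -6 + 3*(-5 + g)²)
(w(-11, O) + 74)² = ((-6 + 3*(-5 + 16)²) + 74)² = ((-6 + 3*11²) + 74)² = ((-6 + 3*121) + 74)² = ((-6 + 363) + 74)² = (357 + 74)² = 431² = 185761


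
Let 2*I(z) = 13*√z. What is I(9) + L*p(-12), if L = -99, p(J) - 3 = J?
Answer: 1821/2 ≈ 910.50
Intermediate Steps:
I(z) = 13*√z/2 (I(z) = (13*√z)/2 = 13*√z/2)
p(J) = 3 + J
I(9) + L*p(-12) = 13*√9/2 - 99*(3 - 12) = (13/2)*3 - 99*(-9) = 39/2 + 891 = 1821/2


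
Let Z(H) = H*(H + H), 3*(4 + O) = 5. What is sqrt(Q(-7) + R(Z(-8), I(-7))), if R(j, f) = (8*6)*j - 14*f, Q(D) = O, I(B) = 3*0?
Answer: 5*sqrt(2211)/3 ≈ 78.369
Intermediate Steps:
O = -7/3 (O = -4 + (1/3)*5 = -4 + 5/3 = -7/3 ≈ -2.3333)
I(B) = 0
Z(H) = 2*H**2 (Z(H) = H*(2*H) = 2*H**2)
Q(D) = -7/3
R(j, f) = -14*f + 48*j (R(j, f) = 48*j - 14*f = -14*f + 48*j)
sqrt(Q(-7) + R(Z(-8), I(-7))) = sqrt(-7/3 + (-14*0 + 48*(2*(-8)**2))) = sqrt(-7/3 + (0 + 48*(2*64))) = sqrt(-7/3 + (0 + 48*128)) = sqrt(-7/3 + (0 + 6144)) = sqrt(-7/3 + 6144) = sqrt(18425/3) = 5*sqrt(2211)/3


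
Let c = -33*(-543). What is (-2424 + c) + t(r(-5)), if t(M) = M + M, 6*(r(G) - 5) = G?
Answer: 46510/3 ≈ 15503.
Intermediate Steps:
r(G) = 5 + G/6
t(M) = 2*M
c = 17919
(-2424 + c) + t(r(-5)) = (-2424 + 17919) + 2*(5 + (⅙)*(-5)) = 15495 + 2*(5 - ⅚) = 15495 + 2*(25/6) = 15495 + 25/3 = 46510/3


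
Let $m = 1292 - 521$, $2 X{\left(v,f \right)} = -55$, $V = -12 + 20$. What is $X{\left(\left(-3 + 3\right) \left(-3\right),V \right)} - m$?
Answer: $- \frac{1597}{2} \approx -798.5$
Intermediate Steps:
$V = 8$
$X{\left(v,f \right)} = - \frac{55}{2}$ ($X{\left(v,f \right)} = \frac{1}{2} \left(-55\right) = - \frac{55}{2}$)
$m = 771$
$X{\left(\left(-3 + 3\right) \left(-3\right),V \right)} - m = - \frac{55}{2} - 771 = - \frac{1597}{2}$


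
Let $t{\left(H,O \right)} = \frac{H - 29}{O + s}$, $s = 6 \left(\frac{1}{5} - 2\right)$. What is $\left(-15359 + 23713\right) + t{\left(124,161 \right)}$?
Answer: $\frac{6274329}{751} \approx 8354.6$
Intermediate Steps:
$s = - \frac{54}{5}$ ($s = 6 \left(\frac{1}{5} - 2\right) = 6 \left(- \frac{9}{5}\right) = - \frac{54}{5} \approx -10.8$)
$t{\left(H,O \right)} = \frac{-29 + H}{- \frac{54}{5} + O}$ ($t{\left(H,O \right)} = \frac{H - 29}{O - \frac{54}{5}} = \frac{-29 + H}{- \frac{54}{5} + O}$)
$\left(-15359 + 23713\right) + t{\left(124,161 \right)} = \left(-15359 + 23713\right) + \frac{5 \left(-29 + 124\right)}{-54 + 5 \cdot 161} = 8354 + 5 \frac{1}{-54 + 805} \cdot 95 = 8354 + 5 \cdot \frac{1}{751} \cdot 95 = 8354 + \frac{475}{751} = \frac{6274329}{751}$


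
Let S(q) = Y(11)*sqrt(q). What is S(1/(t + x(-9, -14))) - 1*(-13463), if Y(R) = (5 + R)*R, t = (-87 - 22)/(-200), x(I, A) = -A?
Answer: 13463 + 1760*sqrt(5818)/2909 ≈ 13509.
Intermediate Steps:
t = 109/200 (t = -109*(-1/200) = 109/200 ≈ 0.54500)
Y(R) = R*(5 + R)
S(q) = 176*sqrt(q) (S(q) = (11*(5 + 11))*sqrt(q) = (11*16)*sqrt(q) = 176*sqrt(q))
S(1/(t + x(-9, -14))) - 1*(-13463) = 176*sqrt(1/(109/200 - 1*(-14))) - 1*(-13463) = 176*sqrt(1/(109/200 + 14)) + 13463 = 176*sqrt(1/(2909/200)) + 13463 = 176*sqrt(200/2909) + 13463 = 176*(10*sqrt(5818)/2909) + 13463 = 1760*sqrt(5818)/2909 + 13463 = 13463 + 1760*sqrt(5818)/2909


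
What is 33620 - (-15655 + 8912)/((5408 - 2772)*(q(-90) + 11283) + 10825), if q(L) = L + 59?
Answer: 997542287883/29671097 ≈ 33620.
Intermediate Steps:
q(L) = 59 + L
33620 - (-15655 + 8912)/((5408 - 2772)*(q(-90) + 11283) + 10825) = 33620 - (-15655 + 8912)/((5408 - 2772)*((59 - 90) + 11283) + 10825) = 33620 - (-6743)/(2636*(-31 + 11283) + 10825) = 33620 - (-6743)/(2636*11252 + 10825) = 33620 - (-6743)/(29660272 + 10825) = 33620 - (-6743)/29671097 = 33620 - 1*(-6743/29671097) = 33620 + 6743/29671097 = 997542287883/29671097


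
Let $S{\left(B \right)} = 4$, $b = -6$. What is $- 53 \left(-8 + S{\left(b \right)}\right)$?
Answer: $212$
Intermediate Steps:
$- 53 \left(-8 + S{\left(b \right)}\right) = - 53 \left(-8 + 4\right) = \left(-53\right) \left(-4\right) = 212$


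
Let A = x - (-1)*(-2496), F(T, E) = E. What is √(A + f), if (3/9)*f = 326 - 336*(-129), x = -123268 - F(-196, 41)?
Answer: √5205 ≈ 72.146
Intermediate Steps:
x = -123309 (x = -123268 - 1*41 = -123268 - 41 = -123309)
f = 131010 (f = 3*(326 - 336*(-129)) = 3*(326 + 43344) = 3*43670 = 131010)
A = -125805 (A = -123309 - (-1)*(-2496) = -123309 - 1*2496 = -123309 - 2496 = -125805)
√(A + f) = √(-125805 + 131010) = √5205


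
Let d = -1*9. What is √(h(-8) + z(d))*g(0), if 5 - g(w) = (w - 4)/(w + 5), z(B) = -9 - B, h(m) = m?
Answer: 58*I*√2/5 ≈ 16.405*I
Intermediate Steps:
d = -9
g(w) = 5 - (-4 + w)/(5 + w) (g(w) = 5 - (w - 4)/(w + 5) = 5 - (-4 + w)/(5 + w))
√(h(-8) + z(d))*g(0) = √(-8 + (-9 - 1*(-9)))*((29 + 4*0)/(5 + 0)) = √(-8 + (-9 + 9))*((29 + 0)/5) = √(-8 + 0)*((⅕)*29) = √(-8)*(29/5) = (2*I*√2)*(29/5) = 58*I*√2/5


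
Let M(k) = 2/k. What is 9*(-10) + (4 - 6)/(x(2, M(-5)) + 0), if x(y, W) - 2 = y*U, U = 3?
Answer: -361/4 ≈ -90.250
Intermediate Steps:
x(y, W) = 2 + 3*y (x(y, W) = 2 + y*3 = 2 + 3*y)
9*(-10) + (4 - 6)/(x(2, M(-5)) + 0) = 9*(-10) + (4 - 6)/((2 + 3*2) + 0) = -90 - 2/((2 + 6) + 0) = -90 - 2/(8 + 0) = -90 - 2/8 = -90 - 2*⅛ = -90 - ¼ = -361/4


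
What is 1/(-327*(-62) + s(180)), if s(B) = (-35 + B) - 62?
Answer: 1/20357 ≈ 4.9123e-5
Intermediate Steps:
s(B) = -97 + B
1/(-327*(-62) + s(180)) = 1/(-327*(-62) + (-97 + 180)) = 1/(20274 + 83) = 1/20357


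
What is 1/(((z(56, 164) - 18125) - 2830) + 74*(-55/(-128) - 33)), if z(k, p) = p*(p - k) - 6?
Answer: -64/362189 ≈ -0.00017670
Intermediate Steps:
z(k, p) = -6 + p*(p - k)
1/(((z(56, 164) - 18125) - 2830) + 74*(-55/(-128) - 33)) = 1/((((-6 + 164² - 1*56*164) - 18125) - 2830) + 74*(-55/(-128) - 33)) = 1/((((-6 + 26896 - 9184) - 18125) - 2830) + 74*(-55*(-1/128) - 33)) = 1/(((17706 - 18125) - 2830) + 74*(55/128 - 33)) = 1/((-419 - 2830) + 74*(-4169/128)) = 1/(-3249 - 154253/64) = 1/(-362189/64) = -64/362189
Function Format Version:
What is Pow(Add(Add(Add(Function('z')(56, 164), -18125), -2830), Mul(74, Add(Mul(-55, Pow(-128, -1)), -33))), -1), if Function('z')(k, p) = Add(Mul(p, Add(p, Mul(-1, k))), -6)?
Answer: Rational(-64, 362189) ≈ -0.00017670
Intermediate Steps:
Function('z')(k, p) = Add(-6, Mul(p, Add(p, Mul(-1, k))))
Pow(Add(Add(Add(Function('z')(56, 164), -18125), -2830), Mul(74, Add(Mul(-55, Pow(-128, -1)), -33))), -1) = Pow(Add(Add(Add(Add(-6, Pow(164, 2), Mul(-1, 56, 164)), -18125), -2830), Mul(74, Add(Mul(-55, Pow(-128, -1)), -33))), -1) = Pow(Add(Add(Add(Add(-6, 26896, -9184), -18125), -2830), Mul(74, Add(Mul(-55, Rational(-1, 128)), -33))), -1) = Pow(Add(Add(Add(17706, -18125), -2830), Mul(74, Add(Rational(55, 128), -33))), -1) = Pow(Add(Add(-419, -2830), Mul(74, Rational(-4169, 128))), -1) = Pow(Add(-3249, Rational(-154253, 64)), -1) = Pow(Rational(-362189, 64), -1) = Rational(-64, 362189)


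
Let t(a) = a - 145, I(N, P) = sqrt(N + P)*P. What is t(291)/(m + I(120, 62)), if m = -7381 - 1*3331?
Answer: -15038/1096609 - 2263*sqrt(182)/28511834 ≈ -0.014784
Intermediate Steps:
I(N, P) = P*sqrt(N + P)
m = -10712 (m = -7381 - 3331 = -10712)
t(a) = -145 + a
t(291)/(m + I(120, 62)) = (-145 + 291)/(-10712 + 62*sqrt(120 + 62)) = 146/(-10712 + 62*sqrt(182))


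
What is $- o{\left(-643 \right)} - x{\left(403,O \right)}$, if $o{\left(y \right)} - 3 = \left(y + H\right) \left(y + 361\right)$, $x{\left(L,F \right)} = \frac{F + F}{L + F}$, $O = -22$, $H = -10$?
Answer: $- \frac{70160725}{381} \approx -1.8415 \cdot 10^{5}$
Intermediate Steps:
$x{\left(L,F \right)} = \frac{2 F}{F + L}$
$o{\left(y \right)} = 3 + \left(-10 + y\right) \left(361 + y\right)$ ($o{\left(y \right)} = 3 + \left(y - 10\right) \left(y + 361\right) = 3 + \left(-10 + y\right) \left(361 + y\right)$)
$- o{\left(-643 \right)} - x{\left(403,O \right)} = - (-3607 + \left(-643\right)^{2} + 351 \left(-643\right)) - 2 \left(-22\right) \frac{1}{-22 + 403} = - (-3607 + 413449 - 225693) - 2 \left(-22\right) \frac{1}{381} = \left(-1\right) 184149 - 2 \left(-22\right) \frac{1}{381} = -184149 - - \frac{44}{381} = -184149 + \frac{44}{381} = - \frac{70160725}{381}$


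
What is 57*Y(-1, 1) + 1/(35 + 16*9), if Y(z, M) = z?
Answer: -10202/179 ≈ -56.994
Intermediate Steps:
57*Y(-1, 1) + 1/(35 + 16*9) = 57*(-1) + 1/(35 + 16*9) = -57 + 1/(35 + 144) = -57 + 1/179 = -10202/179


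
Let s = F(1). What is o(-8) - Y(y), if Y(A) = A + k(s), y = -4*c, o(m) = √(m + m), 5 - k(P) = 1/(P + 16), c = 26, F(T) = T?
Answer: 1684/17 + 4*I ≈ 99.059 + 4.0*I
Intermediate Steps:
s = 1
k(P) = 5 - 1/(16 + P) (k(P) = 5 - 1/(P + 16) = 5 - 1/(16 + P))
o(m) = √2*√m (o(m) = √(2*m) = √2*√m)
y = -104 (y = -4*26 = -104)
Y(A) = 84/17 + A (Y(A) = A + (79 + 5*1)/(16 + 1) = A + (79 + 5)/17 = A + (1/17)*84 = A + 84/17 = 84/17 + A)
o(-8) - Y(y) = √2*√(-8) - (84/17 - 104) = √2*(2*I*√2) - 1*(-1684/17) = 4*I + 1684/17 = 1684/17 + 4*I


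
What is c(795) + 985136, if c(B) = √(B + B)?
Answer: 985136 + √1590 ≈ 9.8518e+5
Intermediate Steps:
c(B) = √2*√B (c(B) = √(2*B) = √2*√B)
c(795) + 985136 = √2*√795 + 985136 = √1590 + 985136 = 985136 + √1590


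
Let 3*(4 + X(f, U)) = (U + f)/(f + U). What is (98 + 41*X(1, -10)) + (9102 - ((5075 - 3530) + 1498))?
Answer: 18020/3 ≈ 6006.7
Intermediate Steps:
X(f, U) = -11/3 (X(f, U) = -4 + ((U + f)/(f + U))/3 = -4 + ((U + f)/(U + f))/3 = -4 + (⅓)*1 = -4 + ⅓ = -11/3)
(98 + 41*X(1, -10)) + (9102 - ((5075 - 3530) + 1498)) = (98 + 41*(-11/3)) + (9102 - ((5075 - 3530) + 1498)) = (98 - 451/3) + (9102 - (1545 + 1498)) = -157/3 + (9102 - 1*3043) = -157/3 + (9102 - 3043) = -157/3 + 6059 = 18020/3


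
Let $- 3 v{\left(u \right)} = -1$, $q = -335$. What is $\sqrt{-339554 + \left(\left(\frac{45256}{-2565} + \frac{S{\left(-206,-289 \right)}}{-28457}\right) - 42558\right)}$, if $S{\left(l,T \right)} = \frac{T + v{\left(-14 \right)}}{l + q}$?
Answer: $\frac{i \sqrt{66208800029020808727500790}}{13162927635} \approx 618.17 i$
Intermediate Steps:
$v{\left(u \right)} = \frac{1}{3}$ ($v{\left(u \right)} = \left(- \frac{1}{3}\right) \left(-1\right) = \frac{1}{3}$)
$S{\left(l,T \right)} = \frac{\frac{1}{3} + T}{-335 + l}$ ($S{\left(l,T \right)} = \frac{T + \frac{1}{3}}{l - 335} = \frac{\frac{1}{3} + T}{-335 + l}$)
$\sqrt{-339554 + \left(\left(\frac{45256}{-2565} + \frac{S{\left(-206,-289 \right)}}{-28457}\right) - 42558\right)} = \sqrt{-339554 - \left(\frac{109206526}{2565} - \frac{\frac{1}{-335 - 206} \left(\frac{1}{3} - 289\right)}{-28457}\right)} = \sqrt{-339554 - \left(\frac{109206526}{2565} - \frac{1}{-541} \left(- \frac{866}{3}\right) \left(- \frac{1}{28457}\right)\right)} = \sqrt{-339554 - \left(\frac{109206526}{2565} - \left(- \frac{1}{541}\right) \left(- \frac{866}{3}\right) \left(- \frac{1}{28457}\right)\right)} = \sqrt{-339554 + \left(\left(- \frac{45256}{2565} + \frac{866}{1623} \left(- \frac{1}{28457}\right)\right) - 42558\right)} = \sqrt{-339554 - \frac{1681260350457092}{39488782905}} = \sqrt{- \frac{15089834540981462}{39488782905}} = \frac{i \sqrt{66208800029020808727500790}}{13162927635}$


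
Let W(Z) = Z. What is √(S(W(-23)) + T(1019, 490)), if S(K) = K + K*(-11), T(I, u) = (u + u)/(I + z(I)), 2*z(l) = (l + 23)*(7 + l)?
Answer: 3*√293206199002/107113 ≈ 15.166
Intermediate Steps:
z(l) = (7 + l)*(23 + l)/2 (z(l) = ((l + 23)*(7 + l))/2 = ((23 + l)*(7 + l))/2 = ((7 + l)*(23 + l))/2 = (7 + l)*(23 + l)/2)
T(I, u) = 2*u/(161/2 + I²/2 + 16*I) (T(I, u) = (u + u)/(I + (161/2 + I²/2 + 15*I)) = (2*u)/(161/2 + I²/2 + 16*I) = 2*u/(161/2 + I²/2 + 16*I))
S(K) = -10*K (S(K) = K - 11*K = -10*K)
√(S(W(-23)) + T(1019, 490)) = √(-10*(-23) + 4*490/(161 + 1019² + 32*1019)) = √(230 + 4*490/(161 + 1038361 + 32608)) = √(230 + 4*490/1071130) = √(230 + 4*490*(1/1071130)) = √(230 + 196/107113) = √(24636186/107113) = 3*√293206199002/107113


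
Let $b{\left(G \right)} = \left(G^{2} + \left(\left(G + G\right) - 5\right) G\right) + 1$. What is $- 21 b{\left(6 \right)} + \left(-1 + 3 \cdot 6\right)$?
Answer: $-1642$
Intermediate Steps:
$b{\left(G \right)} = 1 + G^{2} + G \left(-5 + 2 G\right)$ ($b{\left(G \right)} = \left(G^{2} + \left(2 G - 5\right) G\right) + 1 = \left(G^{2} + \left(-5 + 2 G\right) G\right) + 1 = \left(G^{2} + G \left(-5 + 2 G\right)\right) + 1 = 1 + G^{2} + G \left(-5 + 2 G\right)$)
$- 21 b{\left(6 \right)} + \left(-1 + 3 \cdot 6\right) = - 21 \left(1 - 30 + 3 \cdot 6^{2}\right) + \left(-1 + 3 \cdot 6\right) = - 21 \left(1 - 30 + 3 \cdot 36\right) + \left(-1 + 18\right) = - 21 \left(1 - 30 + 108\right) + 17 = \left(-21\right) 79 + 17 = -1659 + 17 = -1642$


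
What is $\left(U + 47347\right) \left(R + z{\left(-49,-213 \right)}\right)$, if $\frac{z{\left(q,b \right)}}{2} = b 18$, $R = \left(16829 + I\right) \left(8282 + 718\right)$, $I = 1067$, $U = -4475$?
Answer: $6904807065504$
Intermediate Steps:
$R = 161064000$ ($R = \left(16829 + 1067\right) \left(8282 + 718\right) = 17896 \cdot 9000 = 161064000$)
$z{\left(q,b \right)} = 36 b$ ($z{\left(q,b \right)} = 2 b 18 = 2 \cdot 18 b = 36 b$)
$\left(U + 47347\right) \left(R + z{\left(-49,-213 \right)}\right) = \left(-4475 + 47347\right) \left(161064000 + 36 \left(-213\right)\right) = 42872 \left(161064000 - 7668\right) = 42872 \cdot 161056332 = 6904807065504$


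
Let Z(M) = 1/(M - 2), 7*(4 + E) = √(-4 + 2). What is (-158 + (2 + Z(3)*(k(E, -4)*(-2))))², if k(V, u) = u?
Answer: 21904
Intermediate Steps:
E = -4 + I*√2/7 (E = -4 + √(-4 + 2)/7 = -4 + √(-2)/7 = -4 + (I*√2)/7 = -4 + I*√2/7 ≈ -4.0 + 0.20203*I)
Z(M) = 1/(-2 + M)
(-158 + (2 + Z(3)*(k(E, -4)*(-2))))² = (-158 + (2 + (-4*(-2))/(-2 + 3)))² = (-158 + (2 + 8/1))² = (-158 + (2 + 1*8))² = (-158 + (2 + 8))² = (-158 + 10)² = (-148)² = 21904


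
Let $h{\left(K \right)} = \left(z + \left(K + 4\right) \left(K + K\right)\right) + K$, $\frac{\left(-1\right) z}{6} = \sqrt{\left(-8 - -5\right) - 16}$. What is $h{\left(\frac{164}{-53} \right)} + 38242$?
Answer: $\frac{107397342}{2809} - 6 i \sqrt{19} \approx 38233.0 - 26.153 i$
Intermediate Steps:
$z = - 6 i \sqrt{19}$ ($z = - 6 \sqrt{\left(-8 - -5\right) - 16} = - 6 \sqrt{\left(-8 + 5\right) - 16} = - 6 \sqrt{-3 - 16} = - 6 \sqrt{-19} = - 6 i \sqrt{19} \approx - 26.153 i$)
$h{\left(K \right)} = K - 6 i \sqrt{19} + 2 K \left(4 + K\right)$ ($h{\left(K \right)} = \left(- 6 i \sqrt{19} + \left(K + 4\right) \left(K + K\right)\right) + K = \left(- 6 i \sqrt{19} + \left(4 + K\right) 2 K\right) + K = \left(- 6 i \sqrt{19} + 2 K \left(4 + K\right)\right) + K = K - 6 i \sqrt{19} + 2 K \left(4 + K\right)$)
$h{\left(\frac{164}{-53} \right)} + 38242 = \left(2 \left(\frac{164}{-53}\right)^{2} + 9 \frac{164}{-53} - 6 i \sqrt{19}\right) + 38242 = \left(2 \left(164 \left(- \frac{1}{53}\right)\right)^{2} + 9 \cdot 164 \left(- \frac{1}{53}\right) - 6 i \sqrt{19}\right) + 38242 = \left(2 \left(- \frac{164}{53}\right)^{2} + 9 \left(- \frac{164}{53}\right) - 6 i \sqrt{19}\right) + 38242 = \left(2 \cdot \frac{26896}{2809} - \frac{1476}{53} - 6 i \sqrt{19}\right) + 38242 = \left(\frac{53792}{2809} - \frac{1476}{53} - 6 i \sqrt{19}\right) + 38242 = \left(- \frac{24436}{2809} - 6 i \sqrt{19}\right) + 38242 = \frac{107397342}{2809} - 6 i \sqrt{19}$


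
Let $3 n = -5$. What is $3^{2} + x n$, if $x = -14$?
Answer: $\frac{97}{3} \approx 32.333$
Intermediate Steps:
$n = - \frac{5}{3}$ ($n = \frac{1}{3} \left(-5\right) = - \frac{5}{3} \approx -1.6667$)
$3^{2} + x n = 3^{2} - - \frac{70}{3} = 9 + \frac{70}{3} = \frac{97}{3}$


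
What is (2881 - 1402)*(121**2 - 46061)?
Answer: -46470180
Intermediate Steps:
(2881 - 1402)*(121**2 - 46061) = 1479*(14641 - 46061) = 1479*(-31420) = -46470180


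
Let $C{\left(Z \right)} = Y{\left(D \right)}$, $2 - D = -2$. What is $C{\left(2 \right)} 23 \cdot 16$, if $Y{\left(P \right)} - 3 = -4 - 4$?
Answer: $-1840$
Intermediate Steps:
$D = 4$ ($D = 2 - -2 = 2 + 2 = 4$)
$Y{\left(P \right)} = -5$ ($Y{\left(P \right)} = 3 - 8 = -5$)
$C{\left(Z \right)} = -5$
$C{\left(2 \right)} 23 \cdot 16 = \left(-5\right) 23 \cdot 16 = \left(-115\right) 16 = -1840$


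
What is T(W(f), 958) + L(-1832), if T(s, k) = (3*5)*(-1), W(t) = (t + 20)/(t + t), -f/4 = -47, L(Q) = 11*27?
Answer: 282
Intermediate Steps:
L(Q) = 297
f = 188 (f = -4*(-47) = 188)
W(t) = (20 + t)/(2*t) (W(t) = (20 + t)/((2*t)) = (20 + t)*(1/(2*t)) = (20 + t)/(2*t))
T(s, k) = -15 (T(s, k) = 15*(-1) = -15)
T(W(f), 958) + L(-1832) = -15 + 297 = 282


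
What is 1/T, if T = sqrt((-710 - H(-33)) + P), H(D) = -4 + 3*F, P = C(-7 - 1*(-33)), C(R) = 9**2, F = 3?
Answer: -I*sqrt(634)/634 ≈ -0.039715*I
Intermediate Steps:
C(R) = 81
P = 81
H(D) = 5 (H(D) = -4 + 3*3 = -4 + 9 = 5)
T = I*sqrt(634) (T = sqrt((-710 - 1*5) + 81) = sqrt((-710 - 5) + 81) = sqrt(-715 + 81) = sqrt(-634) = I*sqrt(634) ≈ 25.179*I)
1/T = 1/(I*sqrt(634)) = -I*sqrt(634)/634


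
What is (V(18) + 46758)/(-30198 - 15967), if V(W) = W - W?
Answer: -46758/46165 ≈ -1.0128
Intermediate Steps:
V(W) = 0
(V(18) + 46758)/(-30198 - 15967) = (0 + 46758)/(-30198 - 15967) = 46758/(-46165) = 46758*(-1/46165) = -46758/46165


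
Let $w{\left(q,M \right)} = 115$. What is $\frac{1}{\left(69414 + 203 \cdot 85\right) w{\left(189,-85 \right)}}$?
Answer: $\frac{1}{9966935} \approx 1.0033 \cdot 10^{-7}$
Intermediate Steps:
$\frac{1}{\left(69414 + 203 \cdot 85\right) w{\left(189,-85 \right)}} = \frac{1}{\left(69414 + 203 \cdot 85\right) 115} = \frac{1}{69414 + 17255} \cdot \frac{1}{115} = \frac{1}{86669} \cdot \frac{1}{115} = \frac{1}{9966935}$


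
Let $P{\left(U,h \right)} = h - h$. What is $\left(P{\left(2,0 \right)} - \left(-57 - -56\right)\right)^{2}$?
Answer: $1$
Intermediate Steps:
$P{\left(U,h \right)} = 0$
$\left(P{\left(2,0 \right)} - \left(-57 - -56\right)\right)^{2} = \left(0 - \left(-57 - -56\right)\right)^{2} = \left(0 - \left(-57 + 56\right)\right)^{2} = \left(0 - -1\right)^{2} = \left(0 + 1\right)^{2} = 1^{2} = 1$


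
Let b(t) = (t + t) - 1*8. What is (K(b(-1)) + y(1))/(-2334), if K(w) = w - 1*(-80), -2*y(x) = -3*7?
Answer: -161/4668 ≈ -0.034490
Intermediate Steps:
b(t) = -8 + 2*t (b(t) = 2*t - 8 = -8 + 2*t)
y(x) = 21/2 (y(x) = -(-3)*7/2 = -½*(-21) = 21/2)
K(w) = 80 + w (K(w) = w + 80 = 80 + w)
(K(b(-1)) + y(1))/(-2334) = ((80 + (-8 + 2*(-1))) + 21/2)/(-2334) = ((80 + (-8 - 2)) + 21/2)*(-1/2334) = ((80 - 10) + 21/2)*(-1/2334) = (70 + 21/2)*(-1/2334) = (161/2)*(-1/2334) = -161/4668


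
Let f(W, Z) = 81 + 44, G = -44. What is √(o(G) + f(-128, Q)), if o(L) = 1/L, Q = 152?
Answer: 3*√6721/22 ≈ 11.179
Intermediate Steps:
f(W, Z) = 125
√(o(G) + f(-128, Q)) = √(1/(-44) + 125) = √(-1/44 + 125) = √(5499/44) = 3*√6721/22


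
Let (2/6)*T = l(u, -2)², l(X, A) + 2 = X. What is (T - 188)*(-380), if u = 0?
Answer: 66880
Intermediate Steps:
l(X, A) = -2 + X
T = 12 (T = 3*(-2 + 0)² = 3*(-2)² = 3*4 = 12)
(T - 188)*(-380) = (12 - 188)*(-380) = -176*(-380) = 66880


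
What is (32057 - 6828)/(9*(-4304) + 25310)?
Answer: -25229/13426 ≈ -1.8791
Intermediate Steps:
(32057 - 6828)/(9*(-4304) + 25310) = 25229/(-38736 + 25310) = 25229/(-13426) = 25229*(-1/13426) = -25229/13426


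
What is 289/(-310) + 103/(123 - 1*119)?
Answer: 15387/620 ≈ 24.818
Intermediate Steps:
289/(-310) + 103/(123 - 1*119) = 289*(-1/310) + 103/(123 - 119) = -289/310 + 103/4 = 15387/620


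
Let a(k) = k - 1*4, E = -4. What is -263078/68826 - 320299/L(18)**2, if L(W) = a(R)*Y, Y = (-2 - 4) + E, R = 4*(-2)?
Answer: -4305537029/165182400 ≈ -26.065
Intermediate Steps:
R = -8
a(k) = -4 + k (a(k) = k - 4 = -4 + k)
Y = -10 (Y = (-2 - 4) - 4 = -6 - 4 = -10)
L(W) = 120 (L(W) = (-4 - 8)*(-10) = -12*(-10) = 120)
-263078/68826 - 320299/L(18)**2 = -263078/68826 - 320299/(120**2) = -263078*1/68826 - 320299/14400 = -131539/34413 - 320299*1/14400 = -131539/34413 - 320299/14400 = -4305537029/165182400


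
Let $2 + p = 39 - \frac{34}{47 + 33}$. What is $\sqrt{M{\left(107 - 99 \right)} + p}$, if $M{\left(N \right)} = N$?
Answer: $\frac{\sqrt{17830}}{20} \approx 6.6765$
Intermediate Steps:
$p = \frac{1463}{40}$ ($p = -2 + \left(39 - \frac{34}{47 + 33}\right) = -2 + \left(39 - \frac{34}{80}\right) = -2 + \left(39 - \frac{17}{40}\right) = -2 + \frac{1543}{40} = \frac{1463}{40} \approx 36.575$)
$\sqrt{M{\left(107 - 99 \right)} + p} = \sqrt{\left(107 - 99\right) + \frac{1463}{40}} = \sqrt{8 + \frac{1463}{40}} = \sqrt{\frac{1783}{40}} = \frac{\sqrt{17830}}{20}$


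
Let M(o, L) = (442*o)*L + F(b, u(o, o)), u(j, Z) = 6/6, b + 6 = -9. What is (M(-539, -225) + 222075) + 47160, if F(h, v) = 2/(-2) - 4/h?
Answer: 808091764/15 ≈ 5.3873e+7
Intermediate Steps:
b = -15 (b = -6 - 9 = -15)
u(j, Z) = 1 (u(j, Z) = 6*(⅙) = 1)
F(h, v) = -1 - 4/h (F(h, v) = 2*(-½) - 4/h = -1 - 4/h)
M(o, L) = -11/15 + 442*L*o (M(o, L) = (442*o)*L + (-4 - 1*(-15))/(-15) = 442*L*o - (-4 + 15)/15 = 442*L*o - 1/15*11 = 442*L*o - 11/15 = -11/15 + 442*L*o)
(M(-539, -225) + 222075) + 47160 = ((-11/15 + 442*(-225)*(-539)) + 222075) + 47160 = ((-11/15 + 53603550) + 222075) + 47160 = (804053239/15 + 222075) + 47160 = 807384364/15 + 47160 = 808091764/15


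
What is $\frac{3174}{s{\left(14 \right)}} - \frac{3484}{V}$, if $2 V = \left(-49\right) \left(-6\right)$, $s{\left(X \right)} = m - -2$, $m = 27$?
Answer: $\frac{365542}{4263} \approx 85.748$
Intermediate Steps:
$s{\left(X \right)} = 29$ ($s{\left(X \right)} = 27 - -2 = 27 + 2 = 29$)
$V = 147$ ($V = \frac{\left(-49\right) \left(-6\right)}{2} = \frac{1}{2} \cdot 294 = 147$)
$\frac{3174}{s{\left(14 \right)}} - \frac{3484}{V} = \frac{3174}{29} - \frac{3484}{147} = \frac{365542}{4263}$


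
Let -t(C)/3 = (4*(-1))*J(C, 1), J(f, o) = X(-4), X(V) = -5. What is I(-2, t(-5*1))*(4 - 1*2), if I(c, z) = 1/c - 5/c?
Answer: 4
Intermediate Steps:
J(f, o) = -5
t(C) = -60 (t(C) = -3*4*(-1)*(-5) = -(-12)*(-5) = -3*20 = -60)
I(c, z) = -4/c (I(c, z) = 1/c - 5/c = -4/c)
I(-2, t(-5*1))*(4 - 1*2) = (-4/(-2))*(4 - 1*2) = (-4*(-1/2))*(4 - 2) = 2*2 = 4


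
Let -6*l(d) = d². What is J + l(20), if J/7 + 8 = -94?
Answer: -2342/3 ≈ -780.67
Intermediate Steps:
l(d) = -d²/6
J = -714 (J = -56 + 7*(-94) = -56 - 658 = -714)
J + l(20) = -714 - ⅙*20² = -714 - ⅙*400 = -714 - 200/3 = -2342/3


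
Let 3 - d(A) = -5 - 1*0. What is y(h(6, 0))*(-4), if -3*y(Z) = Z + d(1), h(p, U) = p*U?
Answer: 32/3 ≈ 10.667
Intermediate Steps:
d(A) = 8 (d(A) = 3 - (-5 - 1*0) = 3 - (-5 + 0) = 3 - 1*(-5) = 3 + 5 = 8)
h(p, U) = U*p
y(Z) = -8/3 - Z/3 (y(Z) = -(Z + 8)/3 = -(8 + Z)/3 = -8/3 - Z/3)
y(h(6, 0))*(-4) = (-8/3 - 0*6)*(-4) = (-8/3 - 1/3*0)*(-4) = (-8/3 + 0)*(-4) = -8/3*(-4) = 32/3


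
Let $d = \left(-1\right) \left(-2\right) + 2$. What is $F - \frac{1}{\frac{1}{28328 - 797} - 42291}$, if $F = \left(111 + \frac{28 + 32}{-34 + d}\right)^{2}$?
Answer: $\frac{13833208958651}{1164313520} \approx 11881.0$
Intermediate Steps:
$d = 4$ ($d = 2 + 2 = 4$)
$F = 11881$ ($F = \left(111 + \frac{28 + 32}{-34 + 4}\right)^{2} = \left(111 + \frac{60}{-30}\right)^{2} = \left(111 + 60 \left(- \frac{1}{30}\right)\right)^{2} = \left(111 - 2\right)^{2} = 109^{2} = 11881$)
$F - \frac{1}{\frac{1}{28328 - 797} - 42291} = 11881 - \frac{1}{\frac{1}{28328 - 797} - 42291} = 11881 - \frac{1}{\frac{1}{27531} - 42291} = 11881 - \frac{1}{- \frac{1164313520}{27531}} = 11881 - - \frac{27531}{1164313520} = 11881 + \frac{27531}{1164313520} = \frac{13833208958651}{1164313520}$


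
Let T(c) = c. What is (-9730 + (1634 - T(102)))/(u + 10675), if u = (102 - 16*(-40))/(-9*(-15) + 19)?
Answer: -45089/58739 ≈ -0.76762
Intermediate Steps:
u = 53/11 (u = (102 + 640)/(135 + 19) = 742/154 = 742*(1/154) = 53/11 ≈ 4.8182)
(-9730 + (1634 - T(102)))/(u + 10675) = (-9730 + (1634 - 1*102))/(53/11 + 10675) = (-9730 + (1634 - 102))/(117478/11) = (-9730 + 1532)*(11/117478) = -8198*11/117478 = -45089/58739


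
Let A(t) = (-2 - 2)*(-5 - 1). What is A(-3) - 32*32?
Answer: -1000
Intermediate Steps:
A(t) = 24 (A(t) = -4*(-6) = 24)
A(-3) - 32*32 = 24 - 32*32 = 24 - 1024 = -1000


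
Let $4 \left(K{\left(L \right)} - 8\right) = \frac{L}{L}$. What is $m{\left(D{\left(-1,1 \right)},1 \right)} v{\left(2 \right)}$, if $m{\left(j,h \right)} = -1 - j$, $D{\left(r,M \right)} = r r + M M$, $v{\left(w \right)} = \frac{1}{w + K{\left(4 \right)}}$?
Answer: $- \frac{12}{41} \approx -0.29268$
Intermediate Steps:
$K{\left(L \right)} = \frac{33}{4}$ ($K{\left(L \right)} = 8 + \frac{L \frac{1}{L}}{4} = 8 + \frac{1}{4} \cdot 1 = 8 + \frac{1}{4} = \frac{33}{4}$)
$v{\left(w \right)} = \frac{1}{\frac{33}{4} + w}$ ($v{\left(w \right)} = \frac{1}{w + \frac{33}{4}} = \frac{1}{\frac{33}{4} + w}$)
$D{\left(r,M \right)} = M^{2} + r^{2}$ ($D{\left(r,M \right)} = r^{2} + M^{2} = M^{2} + r^{2}$)
$m{\left(D{\left(-1,1 \right)},1 \right)} v{\left(2 \right)} = \left(-1 - \left(1^{2} + \left(-1\right)^{2}\right)\right) \frac{4}{33 + 4 \cdot 2} = \left(-1 - \left(1 + 1\right)\right) \frac{4}{33 + 8} = \left(-1 - 2\right) \frac{4}{41} = \left(-1 - 2\right) 4 \cdot \frac{1}{41} = \left(-3\right) \frac{4}{41} = - \frac{12}{41}$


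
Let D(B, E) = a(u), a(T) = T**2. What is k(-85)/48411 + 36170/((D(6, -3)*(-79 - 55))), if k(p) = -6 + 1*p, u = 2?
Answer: -875537323/12974148 ≈ -67.483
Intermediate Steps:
k(p) = -6 + p
D(B, E) = 4 (D(B, E) = 2**2 = 4)
k(-85)/48411 + 36170/((D(6, -3)*(-79 - 55))) = (-6 - 85)/48411 + 36170/((4*(-79 - 55))) = -91*1/48411 + 36170/((4*(-134))) = -91/48411 + 36170/(-536) = -91/48411 + 36170*(-1/536) = -91/48411 - 18085/268 = -875537323/12974148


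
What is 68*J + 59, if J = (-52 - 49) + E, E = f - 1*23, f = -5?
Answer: -8713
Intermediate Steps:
E = -28 (E = -5 - 1*23 = -5 - 23 = -28)
J = -129 (J = (-52 - 49) - 28 = -101 - 28 = -129)
68*J + 59 = 68*(-129) + 59 = -8772 + 59 = -8713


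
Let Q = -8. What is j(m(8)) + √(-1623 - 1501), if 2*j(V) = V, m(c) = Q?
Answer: -4 + 2*I*√781 ≈ -4.0 + 55.893*I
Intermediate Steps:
m(c) = -8
j(V) = V/2
j(m(8)) + √(-1623 - 1501) = (½)*(-8) + √(-1623 - 1501) = -4 + √(-3124) = -4 + 2*I*√781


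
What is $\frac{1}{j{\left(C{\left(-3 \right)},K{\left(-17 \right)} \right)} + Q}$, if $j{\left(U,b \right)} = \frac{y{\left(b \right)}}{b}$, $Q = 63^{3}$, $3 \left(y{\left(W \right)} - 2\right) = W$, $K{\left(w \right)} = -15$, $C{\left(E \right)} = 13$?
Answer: $\frac{5}{1250236} \approx 3.9992 \cdot 10^{-6}$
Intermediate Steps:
$y{\left(W \right)} = 2 + \frac{W}{3}$
$Q = 250047$
$j{\left(U,b \right)} = \frac{2 + \frac{b}{3}}{b}$
$\frac{1}{j{\left(C{\left(-3 \right)},K{\left(-17 \right)} \right)} + Q} = \frac{1}{\frac{6 - 15}{3 \left(-15\right)} + 250047} = \frac{1}{\frac{1}{3} \left(- \frac{1}{15}\right) \left(-9\right) + 250047} = \frac{1}{\frac{1}{5} + 250047} = \frac{1}{\frac{1250236}{5}} = \frac{5}{1250236}$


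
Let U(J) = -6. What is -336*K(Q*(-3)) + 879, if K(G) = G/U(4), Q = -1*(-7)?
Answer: -297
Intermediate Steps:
Q = 7
K(G) = -G/6 (K(G) = G/(-6) = G*(-⅙) = -G/6)
-336*K(Q*(-3)) + 879 = -(-56)*7*(-3) + 879 = -(-56)*(-21) + 879 = -336*7/2 + 879 = -1176 + 879 = -297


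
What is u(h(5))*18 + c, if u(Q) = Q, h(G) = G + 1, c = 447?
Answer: 555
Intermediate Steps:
h(G) = 1 + G
u(h(5))*18 + c = (1 + 5)*18 + 447 = 6*18 + 447 = 108 + 447 = 555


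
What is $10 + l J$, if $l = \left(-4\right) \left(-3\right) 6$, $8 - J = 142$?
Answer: $-9638$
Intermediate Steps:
$J = -134$ ($J = 8 - 142 = -134$)
$l = 72$ ($l = 12 \cdot 6 = 72$)
$10 + l J = 10 + 72 \left(-134\right) = 10 - 9648 = -9638$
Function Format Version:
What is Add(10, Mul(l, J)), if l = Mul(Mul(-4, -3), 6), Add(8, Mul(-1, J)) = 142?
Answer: -9638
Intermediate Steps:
J = -134 (J = Add(8, Mul(-1, 142)) = Add(8, -142) = -134)
l = 72 (l = Mul(12, 6) = 72)
Add(10, Mul(l, J)) = Add(10, Mul(72, -134)) = Add(10, -9648) = -9638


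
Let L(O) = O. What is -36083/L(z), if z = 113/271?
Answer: -9778493/113 ≈ -86535.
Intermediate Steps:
z = 113/271 (z = 113*(1/271) = 113/271 ≈ 0.41697)
-36083/L(z) = -36083/113/271 = -36083*271/113 = -9778493/113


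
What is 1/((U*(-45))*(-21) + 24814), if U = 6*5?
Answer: 1/53164 ≈ 1.8810e-5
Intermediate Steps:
U = 30
1/((U*(-45))*(-21) + 24814) = 1/((30*(-45))*(-21) + 24814) = 1/(-1350*(-21) + 24814) = 1/(28350 + 24814) = 1/53164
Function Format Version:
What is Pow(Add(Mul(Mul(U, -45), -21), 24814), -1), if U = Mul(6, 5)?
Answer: Rational(1, 53164) ≈ 1.8810e-5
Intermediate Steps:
U = 30
Pow(Add(Mul(Mul(U, -45), -21), 24814), -1) = Pow(Add(Mul(Mul(30, -45), -21), 24814), -1) = Pow(Add(Mul(-1350, -21), 24814), -1) = Pow(Add(28350, 24814), -1) = Pow(53164, -1) = Rational(1, 53164)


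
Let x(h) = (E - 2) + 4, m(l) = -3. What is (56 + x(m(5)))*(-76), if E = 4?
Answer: -4712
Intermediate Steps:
x(h) = 6 (x(h) = (4 - 2) + 4 = 2 + 4 = 6)
(56 + x(m(5)))*(-76) = (56 + 6)*(-76) = 62*(-76) = -4712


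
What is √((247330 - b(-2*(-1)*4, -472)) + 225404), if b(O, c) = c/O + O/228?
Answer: √1536104343/57 ≈ 687.60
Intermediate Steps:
b(O, c) = O/228 + c/O (b(O, c) = c/O + O*(1/228) = c/O + O/228 = O/228 + c/O)
√((247330 - b(-2*(-1)*4, -472)) + 225404) = √((247330 - ((-2*(-1)*4)/228 - 472/(-2*(-1)*4))) + 225404) = √((247330 - ((2*4)/228 - 472/(2*4))) + 225404) = √((247330 - ((1/228)*8 - 472/8)) + 225404) = √((247330 - (2/57 - 472*⅛)) + 225404) = √((247330 - (2/57 - 59)) + 225404) = √((247330 - 1*(-3361/57)) + 225404) = √((247330 + 3361/57) + 225404) = √(14101171/57 + 225404) = √(26949199/57) = √1536104343/57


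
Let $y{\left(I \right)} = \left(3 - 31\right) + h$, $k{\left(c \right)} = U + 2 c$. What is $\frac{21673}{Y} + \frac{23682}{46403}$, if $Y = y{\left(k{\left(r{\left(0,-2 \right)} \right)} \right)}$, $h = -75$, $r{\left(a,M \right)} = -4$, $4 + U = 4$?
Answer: $- \frac{1003252973}{4779509} \approx -209.91$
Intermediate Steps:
$U = 0$ ($U = -4 + 4 = 0$)
$k{\left(c \right)} = 2 c$ ($k{\left(c \right)} = 0 + 2 c = 2 c$)
$y{\left(I \right)} = -103$ ($y{\left(I \right)} = \left(3 - 31\right) - 75 = -28 - 75 = -103$)
$Y = -103$
$\frac{21673}{Y} + \frac{23682}{46403} = \frac{21673}{-103} + \frac{23682}{46403} = 21673 \left(- \frac{1}{103}\right) + 23682 \cdot \frac{1}{46403} = - \frac{21673}{103} + \frac{23682}{46403} = - \frac{1003252973}{4779509}$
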